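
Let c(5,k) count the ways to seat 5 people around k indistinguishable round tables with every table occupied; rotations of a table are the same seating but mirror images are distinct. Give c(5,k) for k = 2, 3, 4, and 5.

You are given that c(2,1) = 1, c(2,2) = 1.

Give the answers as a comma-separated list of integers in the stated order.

[3] T[3,1]:2*1+0=2 · T[3,2]:2*1+1=3 · T[3,3]:2*0+1=1
[4] T[4,1]:3*2+0=6 · T[4,2]:3*3+2=11 · T[4,3]:3*1+3=6 · T[4,4]:3*0+1=1
[5] T[5,2]:4*11+6=50 · T[5,3]:4*6+11=35 · T[5,4]:4*1+6=10 · T[5,5]:4*0+1=1
Read c(5,2) = 50, c(5,3) = 35, c(5,4) = 10, c(5,5) = 1.

50, 35, 10, 1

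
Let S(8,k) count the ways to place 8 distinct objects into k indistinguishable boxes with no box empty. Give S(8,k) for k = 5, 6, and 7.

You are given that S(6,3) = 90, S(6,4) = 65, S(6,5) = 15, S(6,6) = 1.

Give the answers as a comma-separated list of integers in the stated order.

row 7: T[7][4]=4·65+90=350  T[7][5]=5·15+65=140  T[7][6]=6·1+15=21  T[7][7]=7·0+1=1
row 8: T[8][5]=5·140+350=1050  T[8][6]=6·21+140=266  T[8][7]=7·1+21=28
Read S(8,5) = 1050, S(8,6) = 266, S(8,7) = 28.

1050, 266, 28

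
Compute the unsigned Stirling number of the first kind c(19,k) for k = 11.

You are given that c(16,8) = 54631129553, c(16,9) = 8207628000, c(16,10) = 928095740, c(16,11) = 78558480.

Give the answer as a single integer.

1661573386473

[17] T[17,9]:16*8207628000+54631129553=185953177553 · T[17,10]:16*928095740+8207628000=23057159840 · T[17,11]:16*78558480+928095740=2185031420
[18] T[18,10]:17*23057159840+185953177553=577924894833 · T[18,11]:17*2185031420+23057159840=60202693980
[19] T[19,11]:18*60202693980+577924894833=1661573386473
Read c(19,11) = 1661573386473.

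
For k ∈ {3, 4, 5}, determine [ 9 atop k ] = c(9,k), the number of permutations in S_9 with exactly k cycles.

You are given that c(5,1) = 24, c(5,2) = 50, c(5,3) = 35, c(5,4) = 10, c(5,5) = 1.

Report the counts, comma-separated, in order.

i=6: T(6,1)=0+5·24=120 | T(6,2)=24+5·50=274 | T(6,3)=50+5·35=225 | T(6,4)=35+5·10=85 | T(6,5)=10+5·1=15
i=7: T(7,1)=0+6·120=720 | T(7,2)=120+6·274=1764 | T(7,3)=274+6·225=1624 | T(7,4)=225+6·85=735 | T(7,5)=85+6·15=175
i=8: T(8,2)=720+7·1764=13068 | T(8,3)=1764+7·1624=13132 | T(8,4)=1624+7·735=6769 | T(8,5)=735+7·175=1960
i=9: T(9,3)=13068+8·13132=118124 | T(9,4)=13132+8·6769=67284 | T(9,5)=6769+8·1960=22449
Read c(9,3) = 118124, c(9,4) = 67284, c(9,5) = 22449.

118124, 67284, 22449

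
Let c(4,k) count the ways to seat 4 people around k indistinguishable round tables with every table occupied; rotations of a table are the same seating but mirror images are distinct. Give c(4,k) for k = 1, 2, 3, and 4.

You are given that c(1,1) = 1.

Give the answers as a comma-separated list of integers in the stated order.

[2] T[2,1]:1*1+0=1 · T[2,2]:1*0+1=1
[3] T[3,1]:2*1+0=2 · T[3,2]:2*1+1=3 · T[3,3]:2*0+1=1
[4] T[4,1]:3*2+0=6 · T[4,2]:3*3+2=11 · T[4,3]:3*1+3=6 · T[4,4]:3*0+1=1
Read c(4,1) = 6, c(4,2) = 11, c(4,3) = 6, c(4,4) = 1.

6, 11, 6, 1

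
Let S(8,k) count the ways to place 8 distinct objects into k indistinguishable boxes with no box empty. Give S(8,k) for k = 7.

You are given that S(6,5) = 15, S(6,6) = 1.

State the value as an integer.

28

[7] T[7,6]:6*1+15=21 · T[7,7]:7*0+1=1
[8] T[8,7]:7*1+21=28
Read S(8,7) = 28.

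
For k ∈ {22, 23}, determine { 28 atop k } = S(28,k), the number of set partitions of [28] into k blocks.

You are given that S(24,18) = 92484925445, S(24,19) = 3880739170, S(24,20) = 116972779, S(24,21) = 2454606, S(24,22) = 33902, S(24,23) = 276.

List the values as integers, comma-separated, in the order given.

825906183960, 22693687380

@25  (25,19):3880739170·19+92484925445→166218969675, (25,20):116972779·20+3880739170→6220194750, (25,21):2454606·21+116972779→168519505, (25,22):33902·22+2454606→3200450, (25,23):276·23+33902→40250
@26  (26,20):6220194750·20+166218969675→290622864675, (26,21):168519505·21+6220194750→9759104355, (26,22):3200450·22+168519505→238929405, (26,23):40250·23+3200450→4126200
@27  (27,21):9759104355·21+290622864675→495564056130, (27,22):238929405·22+9759104355→15015551265, (27,23):4126200·23+238929405→333832005
@28  (28,22):15015551265·22+495564056130→825906183960, (28,23):333832005·23+15015551265→22693687380
Read S(28,22) = 825906183960, S(28,23) = 22693687380.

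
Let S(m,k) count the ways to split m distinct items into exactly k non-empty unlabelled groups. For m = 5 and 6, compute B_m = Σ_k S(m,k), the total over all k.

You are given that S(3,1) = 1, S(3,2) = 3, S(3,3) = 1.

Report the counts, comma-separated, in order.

[4] T[4,1]:1*1+0=1 · T[4,2]:2*3+1=7 · T[4,3]:3*1+3=6 · T[4,4]:4*0+1=1
[5] T[5,1]:1*1+0=1 · T[5,2]:2*7+1=15 · T[5,3]:3*6+7=25 · T[5,4]:4*1+6=10 · T[5,5]:5*0+1=1
[6] T[6,1]:1*1+0=1 · T[6,2]:2*15+1=31 · T[6,3]:3*25+15=90 · T[6,4]:4*10+25=65 · T[6,5]:5*1+10=15 · T[6,6]:6*0+1=1
B_5 = ΣS(5,k) = 1+15+25+10+1 = 52
B_6 = ΣS(6,k) = 1+31+90+65+15+1 = 203

52, 203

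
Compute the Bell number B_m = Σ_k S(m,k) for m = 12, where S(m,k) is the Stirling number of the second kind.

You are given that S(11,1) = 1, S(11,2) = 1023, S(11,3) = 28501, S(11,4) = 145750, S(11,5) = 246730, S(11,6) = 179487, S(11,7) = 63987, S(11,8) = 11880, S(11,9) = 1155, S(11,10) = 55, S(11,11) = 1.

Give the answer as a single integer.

i=12: T(12,1)=0+1·1=1 | T(12,2)=1+2·1023=2047 | T(12,3)=1023+3·28501=86526 | T(12,4)=28501+4·145750=611501 | T(12,5)=145750+5·246730=1379400 | T(12,6)=246730+6·179487=1323652 | T(12,7)=179487+7·63987=627396 | T(12,8)=63987+8·11880=159027 | T(12,9)=11880+9·1155=22275 | T(12,10)=1155+10·55=1705 | T(12,11)=55+11·1=66 | T(12,12)=1+12·0=1
B_12 = ΣS(12,k) = 1+2047+86526+611501+1379400+1323652+627396+159027+22275+1705+66+1 = 4213597

4213597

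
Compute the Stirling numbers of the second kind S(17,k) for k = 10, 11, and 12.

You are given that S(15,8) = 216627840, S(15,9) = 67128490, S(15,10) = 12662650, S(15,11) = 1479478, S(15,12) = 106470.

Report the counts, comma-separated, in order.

r16: T_16,9=9×67128490+216627840=820784250; T_16,10=10×12662650+67128490=193754990; T_16,11=11×1479478+12662650=28936908; T_16,12=12×106470+1479478=2757118
r17: T_17,10=10×193754990+820784250=2758334150; T_17,11=11×28936908+193754990=512060978; T_17,12=12×2757118+28936908=62022324
Read S(17,10) = 2758334150, S(17,11) = 512060978, S(17,12) = 62022324.

2758334150, 512060978, 62022324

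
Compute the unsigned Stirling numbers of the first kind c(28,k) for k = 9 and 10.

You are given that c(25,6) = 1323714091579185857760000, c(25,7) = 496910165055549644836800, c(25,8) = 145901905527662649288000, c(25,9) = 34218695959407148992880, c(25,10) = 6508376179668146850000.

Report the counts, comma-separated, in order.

936363983558079713086850400, 195460557459107504515368560

r26: T_26,7=25×496910165055549644836800+1323714091579185857760000=13746468217967926978680000; T_26,8=25×145901905527662649288000+496910165055549644836800=4144457803247115877036800; T_26,9=25×34218695959407148992880+145901905527662649288000=1001369304512841374110000; T_26,10=25×6508376179668146850000+34218695959407148992880=196928100451110820242880
r27: T_27,8=26×4144457803247115877036800+13746468217967926978680000=121502371102392939781636800; T_27,9=26×1001369304512841374110000+4144457803247115877036800=30180059720580991603896800; T_27,10=26×196928100451110820242880+1001369304512841374110000=6121499916241722700424880
r28: T_28,9=27×30180059720580991603896800+121502371102392939781636800=936363983558079713086850400; T_28,10=27×6121499916241722700424880+30180059720580991603896800=195460557459107504515368560
Read c(28,9) = 936363983558079713086850400, c(28,10) = 195460557459107504515368560.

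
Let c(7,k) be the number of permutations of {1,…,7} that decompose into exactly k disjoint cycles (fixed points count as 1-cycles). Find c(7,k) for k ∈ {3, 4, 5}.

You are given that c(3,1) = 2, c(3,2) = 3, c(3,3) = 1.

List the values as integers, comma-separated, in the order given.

1624, 735, 175

i=4: T(4,1)=0+3·2=6 | T(4,2)=2+3·3=11 | T(4,3)=3+3·1=6 | T(4,4)=1+3·0=1
i=5: T(5,1)=0+4·6=24 | T(5,2)=6+4·11=50 | T(5,3)=11+4·6=35 | T(5,4)=6+4·1=10 | T(5,5)=1+4·0=1
i=6: T(6,2)=24+5·50=274 | T(6,3)=50+5·35=225 | T(6,4)=35+5·10=85 | T(6,5)=10+5·1=15
i=7: T(7,3)=274+6·225=1624 | T(7,4)=225+6·85=735 | T(7,5)=85+6·15=175
Read c(7,3) = 1624, c(7,4) = 735, c(7,5) = 175.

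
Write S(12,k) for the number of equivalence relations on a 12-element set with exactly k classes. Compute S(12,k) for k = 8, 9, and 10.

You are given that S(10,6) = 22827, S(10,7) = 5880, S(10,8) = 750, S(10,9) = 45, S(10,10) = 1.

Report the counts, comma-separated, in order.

row 11: T[11][7]=7·5880+22827=63987  T[11][8]=8·750+5880=11880  T[11][9]=9·45+750=1155  T[11][10]=10·1+45=55
row 12: T[12][8]=8·11880+63987=159027  T[12][9]=9·1155+11880=22275  T[12][10]=10·55+1155=1705
Read S(12,8) = 159027, S(12,9) = 22275, S(12,10) = 1705.

159027, 22275, 1705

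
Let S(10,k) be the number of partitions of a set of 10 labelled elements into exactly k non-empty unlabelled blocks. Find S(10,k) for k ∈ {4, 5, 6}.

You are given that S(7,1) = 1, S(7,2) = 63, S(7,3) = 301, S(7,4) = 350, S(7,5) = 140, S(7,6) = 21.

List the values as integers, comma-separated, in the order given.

i=8: T(8,2)=1+2·63=127 | T(8,3)=63+3·301=966 | T(8,4)=301+4·350=1701 | T(8,5)=350+5·140=1050 | T(8,6)=140+6·21=266
i=9: T(9,3)=127+3·966=3025 | T(9,4)=966+4·1701=7770 | T(9,5)=1701+5·1050=6951 | T(9,6)=1050+6·266=2646
i=10: T(10,4)=3025+4·7770=34105 | T(10,5)=7770+5·6951=42525 | T(10,6)=6951+6·2646=22827
Read S(10,4) = 34105, S(10,5) = 42525, S(10,6) = 22827.

34105, 42525, 22827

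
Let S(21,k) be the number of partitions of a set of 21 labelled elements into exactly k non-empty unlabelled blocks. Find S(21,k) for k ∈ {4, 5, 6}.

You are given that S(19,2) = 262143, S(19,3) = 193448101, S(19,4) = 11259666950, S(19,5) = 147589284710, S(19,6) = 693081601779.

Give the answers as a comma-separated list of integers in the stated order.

r20: T_20,3=3×193448101+262143=580606446; T_20,4=4×11259666950+193448101=45232115901; T_20,5=5×147589284710+11259666950=749206090500; T_20,6=6×693081601779+147589284710=4306078895384
r21: T_21,4=4×45232115901+580606446=181509070050; T_21,5=5×749206090500+45232115901=3791262568401; T_21,6=6×4306078895384+749206090500=26585679462804
Read S(21,4) = 181509070050, S(21,5) = 3791262568401, S(21,6) = 26585679462804.

181509070050, 3791262568401, 26585679462804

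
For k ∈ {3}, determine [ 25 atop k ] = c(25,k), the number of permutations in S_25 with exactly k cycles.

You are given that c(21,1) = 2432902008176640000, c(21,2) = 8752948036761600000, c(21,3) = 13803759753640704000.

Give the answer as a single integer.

3925495373278097719296000

@22  (22,1):2432902008176640000·21+0→51090942171709440000, (22,2):8752948036761600000·21+2432902008176640000→186244810780170240000, (22,3):13803759753640704000·21+8752948036761600000→298631902863216384000
@23  (23,1):51090942171709440000·22+0→1124000727777607680000, (23,2):186244810780170240000·22+51090942171709440000→4148476779335454720000, (23,3):298631902863216384000·22+186244810780170240000→6756146673770930688000
@24  (24,2):4148476779335454720000·23+1124000727777607680000→96538966652493066240000, (24,3):6756146673770930688000·23+4148476779335454720000→159539850276066860544000
@25  (25,3):159539850276066860544000·24+96538966652493066240000→3925495373278097719296000
Read c(25,3) = 3925495373278097719296000.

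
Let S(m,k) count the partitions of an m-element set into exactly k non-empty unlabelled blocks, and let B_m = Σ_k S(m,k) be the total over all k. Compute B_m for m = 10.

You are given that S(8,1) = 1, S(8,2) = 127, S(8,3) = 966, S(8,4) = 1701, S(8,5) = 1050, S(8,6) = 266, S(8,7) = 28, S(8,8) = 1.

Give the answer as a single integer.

115975

r9: T_9,1=1×1+0=1; T_9,2=2×127+1=255; T_9,3=3×966+127=3025; T_9,4=4×1701+966=7770; T_9,5=5×1050+1701=6951; T_9,6=6×266+1050=2646; T_9,7=7×28+266=462; T_9,8=8×1+28=36; T_9,9=9×0+1=1
r10: T_10,1=1×1+0=1; T_10,2=2×255+1=511; T_10,3=3×3025+255=9330; T_10,4=4×7770+3025=34105; T_10,5=5×6951+7770=42525; T_10,6=6×2646+6951=22827; T_10,7=7×462+2646=5880; T_10,8=8×36+462=750; T_10,9=9×1+36=45; T_10,10=10×0+1=1
B_10 = ΣS(10,k) = 1+511+9330+34105+42525+22827+5880+750+45+1 = 115975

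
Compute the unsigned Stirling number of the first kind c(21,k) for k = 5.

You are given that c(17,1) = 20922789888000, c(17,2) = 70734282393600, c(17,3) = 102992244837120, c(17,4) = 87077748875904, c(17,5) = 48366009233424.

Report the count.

8037811822645051776

r18: T_18,2=17×70734282393600+20922789888000=1223405590579200; T_18,3=17×102992244837120+70734282393600=1821602444624640; T_18,4=17×87077748875904+102992244837120=1583313975727488; T_18,5=17×48366009233424+87077748875904=909299905844112
r19: T_19,3=18×1821602444624640+1223405590579200=34012249593822720; T_19,4=18×1583313975727488+1821602444624640=30321254007719424; T_19,5=18×909299905844112+1583313975727488=17950712280921504
r20: T_20,4=19×30321254007719424+34012249593822720=610116075740491776; T_20,5=19×17950712280921504+30321254007719424=371384787345228000
r21: T_21,5=20×371384787345228000+610116075740491776=8037811822645051776
Read c(21,5) = 8037811822645051776.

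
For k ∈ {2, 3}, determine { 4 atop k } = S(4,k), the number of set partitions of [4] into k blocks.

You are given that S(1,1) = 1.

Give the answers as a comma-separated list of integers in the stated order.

7, 6

i=2: T(2,1)=0+1·1=1 | T(2,2)=1+2·0=1
i=3: T(3,1)=0+1·1=1 | T(3,2)=1+2·1=3 | T(3,3)=1+3·0=1
i=4: T(4,2)=1+2·3=7 | T(4,3)=3+3·1=6
Read S(4,2) = 7, S(4,3) = 6.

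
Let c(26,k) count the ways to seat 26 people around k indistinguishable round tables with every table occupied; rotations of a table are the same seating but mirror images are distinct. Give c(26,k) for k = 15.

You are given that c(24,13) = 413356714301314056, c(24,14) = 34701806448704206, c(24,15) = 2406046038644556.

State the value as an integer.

3557372853474553750

i=25: T(25,14)=413356714301314056+24·34701806448704206=1246200069070215000 | T(25,15)=34701806448704206+24·2406046038644556=92446911376173550
i=26: T(26,15)=1246200069070215000+25·92446911376173550=3557372853474553750
Read c(26,15) = 3557372853474553750.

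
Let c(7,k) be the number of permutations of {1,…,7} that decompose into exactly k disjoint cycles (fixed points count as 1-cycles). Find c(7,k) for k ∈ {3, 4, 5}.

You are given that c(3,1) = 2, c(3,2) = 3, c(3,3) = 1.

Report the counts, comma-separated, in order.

1624, 735, 175

@4  (4,1):2·3+0→6, (4,2):3·3+2→11, (4,3):1·3+3→6, (4,4):0·3+1→1
@5  (5,1):6·4+0→24, (5,2):11·4+6→50, (5,3):6·4+11→35, (5,4):1·4+6→10, (5,5):0·4+1→1
@6  (6,2):50·5+24→274, (6,3):35·5+50→225, (6,4):10·5+35→85, (6,5):1·5+10→15
@7  (7,3):225·6+274→1624, (7,4):85·6+225→735, (7,5):15·6+85→175
Read c(7,3) = 1624, c(7,4) = 735, c(7,5) = 175.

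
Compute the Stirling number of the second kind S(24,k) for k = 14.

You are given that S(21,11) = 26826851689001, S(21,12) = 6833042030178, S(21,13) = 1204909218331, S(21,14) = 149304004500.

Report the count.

1362091021641000

[22] T[22,12]:12*6833042030178+26826851689001=108823356051137 · T[22,13]:13*1204909218331+6833042030178=22496861868481 · T[22,14]:14*149304004500+1204909218331=3295165281331
[23] T[23,13]:13*22496861868481+108823356051137=401282560341390 · T[23,14]:14*3295165281331+22496861868481=68629175807115
[24] T[24,14]:14*68629175807115+401282560341390=1362091021641000
Read S(24,14) = 1362091021641000.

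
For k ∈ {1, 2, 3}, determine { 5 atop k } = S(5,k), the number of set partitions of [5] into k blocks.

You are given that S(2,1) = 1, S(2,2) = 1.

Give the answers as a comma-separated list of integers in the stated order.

1, 15, 25

@3  (3,1):1·1+0→1, (3,2):1·2+1→3, (3,3):0·3+1→1
@4  (4,1):1·1+0→1, (4,2):3·2+1→7, (4,3):1·3+3→6
@5  (5,1):1·1+0→1, (5,2):7·2+1→15, (5,3):6·3+7→25
Read S(5,1) = 1, S(5,2) = 15, S(5,3) = 25.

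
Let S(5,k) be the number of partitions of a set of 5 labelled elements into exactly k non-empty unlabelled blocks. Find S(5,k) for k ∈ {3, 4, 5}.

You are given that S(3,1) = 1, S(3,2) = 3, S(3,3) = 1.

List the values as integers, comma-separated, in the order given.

25, 10, 1

[4] T[4,2]:2*3+1=7 · T[4,3]:3*1+3=6 · T[4,4]:4*0+1=1
[5] T[5,3]:3*6+7=25 · T[5,4]:4*1+6=10 · T[5,5]:5*0+1=1
Read S(5,3) = 25, S(5,4) = 10, S(5,5) = 1.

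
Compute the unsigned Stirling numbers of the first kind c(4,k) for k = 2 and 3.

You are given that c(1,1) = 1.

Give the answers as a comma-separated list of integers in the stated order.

row 2: T[2][1]=1·1+0=1  T[2][2]=1·0+1=1
row 3: T[3][1]=2·1+0=2  T[3][2]=2·1+1=3  T[3][3]=2·0+1=1
row 4: T[4][2]=3·3+2=11  T[4][3]=3·1+3=6
Read c(4,2) = 11, c(4,3) = 6.

11, 6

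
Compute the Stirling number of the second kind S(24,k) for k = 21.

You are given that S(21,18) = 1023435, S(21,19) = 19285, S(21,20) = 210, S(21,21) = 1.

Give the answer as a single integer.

[22] T[22,19]:19*19285+1023435=1389850 · T[22,20]:20*210+19285=23485 · T[22,21]:21*1+210=231
[23] T[23,20]:20*23485+1389850=1859550 · T[23,21]:21*231+23485=28336
[24] T[24,21]:21*28336+1859550=2454606
Read S(24,21) = 2454606.

2454606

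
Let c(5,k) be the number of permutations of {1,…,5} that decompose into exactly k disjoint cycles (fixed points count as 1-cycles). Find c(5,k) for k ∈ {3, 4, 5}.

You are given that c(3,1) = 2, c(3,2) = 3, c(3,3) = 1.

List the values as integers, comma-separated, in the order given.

35, 10, 1

i=4: T(4,2)=2+3·3=11 | T(4,3)=3+3·1=6 | T(4,4)=1+3·0=1
i=5: T(5,3)=11+4·6=35 | T(5,4)=6+4·1=10 | T(5,5)=1+4·0=1
Read c(5,3) = 35, c(5,4) = 10, c(5,5) = 1.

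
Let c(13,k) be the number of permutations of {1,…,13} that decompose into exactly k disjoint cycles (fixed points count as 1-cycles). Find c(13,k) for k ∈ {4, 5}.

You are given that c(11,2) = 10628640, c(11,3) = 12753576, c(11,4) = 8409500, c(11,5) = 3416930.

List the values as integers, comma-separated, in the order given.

1414014888, 657206836

r12: T_12,3=11×12753576+10628640=150917976; T_12,4=11×8409500+12753576=105258076; T_12,5=11×3416930+8409500=45995730
r13: T_13,4=12×105258076+150917976=1414014888; T_13,5=12×45995730+105258076=657206836
Read c(13,4) = 1414014888, c(13,5) = 657206836.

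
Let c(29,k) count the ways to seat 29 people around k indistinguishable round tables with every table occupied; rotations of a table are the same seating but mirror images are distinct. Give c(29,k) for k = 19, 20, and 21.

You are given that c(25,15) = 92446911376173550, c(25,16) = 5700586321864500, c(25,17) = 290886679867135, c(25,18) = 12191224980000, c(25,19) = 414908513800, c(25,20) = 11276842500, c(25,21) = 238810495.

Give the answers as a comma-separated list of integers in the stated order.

3031400077459516035, 124243455209483610, 4285624815406935

@26  (26,16):5700586321864500·25+92446911376173550→234961569422786050, (26,17):290886679867135·25+5700586321864500→12972753318542875, (26,18):12191224980000·25+290886679867135→595667304367135, (26,19):414908513800·25+12191224980000→22563937825000, (26,20):11276842500·25+414908513800→696829576300, (26,21):238810495·25+11276842500→17247104875
@27  (27,17):12972753318542875·26+234961569422786050→572253155704900800, (27,18):595667304367135·26+12972753318542875→28460103232088385, (27,19):22563937825000·26+595667304367135→1182329687817135, (27,20):696829576300·26+22563937825000→40681506808800, (27,21):17247104875·26+696829576300→1145254303050
@28  (28,18):28460103232088385·27+572253155704900800→1340675942971287195, (28,19):1182329687817135·27+28460103232088385→60383004803151030, (28,20):40681506808800·27+1182329687817135→2280730371654735, (28,21):1145254303050·27+40681506808800→71603372991150
@29  (29,19):60383004803151030·28+1340675942971287195→3031400077459516035, (29,20):2280730371654735·28+60383004803151030→124243455209483610, (29,21):71603372991150·28+2280730371654735→4285624815406935
Read c(29,19) = 3031400077459516035, c(29,20) = 124243455209483610, c(29,21) = 4285624815406935.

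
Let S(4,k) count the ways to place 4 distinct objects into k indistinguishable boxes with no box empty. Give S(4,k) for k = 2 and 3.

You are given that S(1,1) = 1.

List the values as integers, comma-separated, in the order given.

row 2: T[2][1]=1·1+0=1  T[2][2]=2·0+1=1
row 3: T[3][1]=1·1+0=1  T[3][2]=2·1+1=3  T[3][3]=3·0+1=1
row 4: T[4][2]=2·3+1=7  T[4][3]=3·1+3=6
Read S(4,2) = 7, S(4,3) = 6.

7, 6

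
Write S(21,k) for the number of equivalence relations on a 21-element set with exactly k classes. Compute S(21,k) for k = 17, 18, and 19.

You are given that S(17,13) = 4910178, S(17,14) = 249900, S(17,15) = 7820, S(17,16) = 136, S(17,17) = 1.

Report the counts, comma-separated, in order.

34952799, 1023435, 19285

@18  (18,14):249900·14+4910178→8408778, (18,15):7820·15+249900→367200, (18,16):136·16+7820→9996, (18,17):1·17+136→153, (18,18):0·18+1→1
@19  (19,15):367200·15+8408778→13916778, (19,16):9996·16+367200→527136, (19,17):153·17+9996→12597, (19,18):1·18+153→171, (19,19):0·19+1→1
@20  (20,16):527136·16+13916778→22350954, (20,17):12597·17+527136→741285, (20,18):171·18+12597→15675, (20,19):1·19+171→190
@21  (21,17):741285·17+22350954→34952799, (21,18):15675·18+741285→1023435, (21,19):190·19+15675→19285
Read S(21,17) = 34952799, S(21,18) = 1023435, S(21,19) = 19285.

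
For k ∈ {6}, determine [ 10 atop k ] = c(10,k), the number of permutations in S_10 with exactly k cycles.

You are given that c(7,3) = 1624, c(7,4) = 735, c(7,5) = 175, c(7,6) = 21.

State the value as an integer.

63273

i=8: T(8,4)=1624+7·735=6769 | T(8,5)=735+7·175=1960 | T(8,6)=175+7·21=322
i=9: T(9,5)=6769+8·1960=22449 | T(9,6)=1960+8·322=4536
i=10: T(10,6)=22449+9·4536=63273
Read c(10,6) = 63273.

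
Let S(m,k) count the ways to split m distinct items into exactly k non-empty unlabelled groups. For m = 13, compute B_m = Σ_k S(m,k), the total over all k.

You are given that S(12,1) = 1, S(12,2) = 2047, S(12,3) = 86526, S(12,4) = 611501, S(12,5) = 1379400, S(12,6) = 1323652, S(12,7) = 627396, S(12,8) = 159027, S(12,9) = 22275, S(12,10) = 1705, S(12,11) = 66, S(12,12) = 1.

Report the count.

27644437

i=13: T(13,1)=0+1·1=1 | T(13,2)=1+2·2047=4095 | T(13,3)=2047+3·86526=261625 | T(13,4)=86526+4·611501=2532530 | T(13,5)=611501+5·1379400=7508501 | T(13,6)=1379400+6·1323652=9321312 | T(13,7)=1323652+7·627396=5715424 | T(13,8)=627396+8·159027=1899612 | T(13,9)=159027+9·22275=359502 | T(13,10)=22275+10·1705=39325 | T(13,11)=1705+11·66=2431 | T(13,12)=66+12·1=78 | T(13,13)=1+13·0=1
B_13 = ΣS(13,k) = 1+4095+261625+2532530+7508501+9321312+5715424+1899612+359502+39325+2431+78+1 = 27644437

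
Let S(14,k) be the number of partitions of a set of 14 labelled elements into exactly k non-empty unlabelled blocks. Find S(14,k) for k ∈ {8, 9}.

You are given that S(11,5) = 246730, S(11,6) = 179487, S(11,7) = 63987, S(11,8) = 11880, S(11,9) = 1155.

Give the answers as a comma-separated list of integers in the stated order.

20912320, 5135130

row 12: T[12][6]=6·179487+246730=1323652  T[12][7]=7·63987+179487=627396  T[12][8]=8·11880+63987=159027  T[12][9]=9·1155+11880=22275
row 13: T[13][7]=7·627396+1323652=5715424  T[13][8]=8·159027+627396=1899612  T[13][9]=9·22275+159027=359502
row 14: T[14][8]=8·1899612+5715424=20912320  T[14][9]=9·359502+1899612=5135130
Read S(14,8) = 20912320, S(14,9) = 5135130.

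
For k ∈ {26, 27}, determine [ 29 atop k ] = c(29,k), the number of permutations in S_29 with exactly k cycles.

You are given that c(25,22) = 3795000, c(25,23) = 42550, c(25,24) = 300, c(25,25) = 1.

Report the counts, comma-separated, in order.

9642906, 78561

r26: T_26,23=25×42550+3795000=4858750; T_26,24=25×300+42550=50050; T_26,25=25×1+300=325; T_26,26=25×0+1=1
r27: T_27,24=26×50050+4858750=6160050; T_27,25=26×325+50050=58500; T_27,26=26×1+325=351; T_27,27=26×0+1=1
r28: T_28,25=27×58500+6160050=7739550; T_28,26=27×351+58500=67977; T_28,27=27×1+351=378
r29: T_29,26=28×67977+7739550=9642906; T_29,27=28×378+67977=78561
Read c(29,26) = 9642906, c(29,27) = 78561.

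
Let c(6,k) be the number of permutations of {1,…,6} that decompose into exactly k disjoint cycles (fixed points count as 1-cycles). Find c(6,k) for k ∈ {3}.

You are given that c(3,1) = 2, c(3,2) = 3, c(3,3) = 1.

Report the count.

i=4: T(4,1)=0+3·2=6 | T(4,2)=2+3·3=11 | T(4,3)=3+3·1=6
i=5: T(5,2)=6+4·11=50 | T(5,3)=11+4·6=35
i=6: T(6,3)=50+5·35=225
Read c(6,3) = 225.

225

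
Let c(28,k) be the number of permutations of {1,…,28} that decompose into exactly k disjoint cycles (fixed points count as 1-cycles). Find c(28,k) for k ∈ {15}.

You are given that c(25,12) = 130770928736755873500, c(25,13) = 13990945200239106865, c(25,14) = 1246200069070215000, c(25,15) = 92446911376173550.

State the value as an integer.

@26  (26,13):13990945200239106865·25+130770928736755873500→480544558742733545125, (26,14):1246200069070215000·25+13990945200239106865→45145946926994481865, (26,15):92446911376173550·25+1246200069070215000→3557372853474553750
@27  (27,14):45145946926994481865·26+480544558742733545125→1654339178844590073615, (27,15):3557372853474553750·26+45145946926994481865→137637641117332879365
@28  (28,15):137637641117332879365·27+1654339178844590073615→5370555489012577816470
Read c(28,15) = 5370555489012577816470.

5370555489012577816470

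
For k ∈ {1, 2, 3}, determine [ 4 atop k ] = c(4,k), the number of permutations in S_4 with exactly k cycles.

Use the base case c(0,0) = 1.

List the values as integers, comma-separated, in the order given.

[1] T[1,1]:0*0+1=1
[2] T[2,1]:1*1+0=1 · T[2,2]:1*0+1=1
[3] T[3,1]:2*1+0=2 · T[3,2]:2*1+1=3 · T[3,3]:2*0+1=1
[4] T[4,1]:3*2+0=6 · T[4,2]:3*3+2=11 · T[4,3]:3*1+3=6
Read c(4,1) = 6, c(4,2) = 11, c(4,3) = 6.

6, 11, 6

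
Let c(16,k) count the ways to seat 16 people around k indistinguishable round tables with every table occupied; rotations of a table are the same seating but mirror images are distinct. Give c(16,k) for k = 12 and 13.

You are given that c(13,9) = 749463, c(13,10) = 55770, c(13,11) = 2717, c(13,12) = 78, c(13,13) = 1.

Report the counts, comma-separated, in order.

4899622, 218400

i=14: T(14,10)=749463+13·55770=1474473 | T(14,11)=55770+13·2717=91091 | T(14,12)=2717+13·78=3731 | T(14,13)=78+13·1=91
i=15: T(15,11)=1474473+14·91091=2749747 | T(15,12)=91091+14·3731=143325 | T(15,13)=3731+14·91=5005
i=16: T(16,12)=2749747+15·143325=4899622 | T(16,13)=143325+15·5005=218400
Read c(16,12) = 4899622, c(16,13) = 218400.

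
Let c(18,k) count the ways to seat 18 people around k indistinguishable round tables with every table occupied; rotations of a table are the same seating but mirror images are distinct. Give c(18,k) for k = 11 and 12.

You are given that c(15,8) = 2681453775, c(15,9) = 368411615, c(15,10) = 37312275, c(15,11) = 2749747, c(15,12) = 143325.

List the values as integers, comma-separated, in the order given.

@16  (16,9):368411615·15+2681453775→8207628000, (16,10):37312275·15+368411615→928095740, (16,11):2749747·15+37312275→78558480, (16,12):143325·15+2749747→4899622
@17  (17,10):928095740·16+8207628000→23057159840, (17,11):78558480·16+928095740→2185031420, (17,12):4899622·16+78558480→156952432
@18  (18,11):2185031420·17+23057159840→60202693980, (18,12):156952432·17+2185031420→4853222764
Read c(18,11) = 60202693980, c(18,12) = 4853222764.

60202693980, 4853222764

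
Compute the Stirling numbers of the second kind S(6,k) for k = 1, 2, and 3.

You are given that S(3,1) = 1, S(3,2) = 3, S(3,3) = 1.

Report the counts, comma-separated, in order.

1, 31, 90

row 4: T[4][1]=1·1+0=1  T[4][2]=2·3+1=7  T[4][3]=3·1+3=6
row 5: T[5][1]=1·1+0=1  T[5][2]=2·7+1=15  T[5][3]=3·6+7=25
row 6: T[6][1]=1·1+0=1  T[6][2]=2·15+1=31  T[6][3]=3·25+15=90
Read S(6,1) = 1, S(6,2) = 31, S(6,3) = 90.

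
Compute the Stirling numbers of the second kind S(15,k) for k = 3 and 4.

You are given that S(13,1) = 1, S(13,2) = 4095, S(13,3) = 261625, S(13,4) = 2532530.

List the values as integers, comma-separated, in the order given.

@14  (14,2):4095·2+1→8191, (14,3):261625·3+4095→788970, (14,4):2532530·4+261625→10391745
@15  (15,3):788970·3+8191→2375101, (15,4):10391745·4+788970→42355950
Read S(15,3) = 2375101, S(15,4) = 42355950.

2375101, 42355950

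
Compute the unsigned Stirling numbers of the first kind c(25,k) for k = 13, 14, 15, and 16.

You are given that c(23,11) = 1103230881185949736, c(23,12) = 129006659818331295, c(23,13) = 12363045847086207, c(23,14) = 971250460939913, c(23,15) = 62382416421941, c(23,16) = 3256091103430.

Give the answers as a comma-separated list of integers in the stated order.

@24  (24,12):129006659818331295·23+1103230881185949736→4070384057007569521, (24,13):12363045847086207·23+129006659818331295→413356714301314056, (24,14):971250460939913·23+12363045847086207→34701806448704206, (24,15):62382416421941·23+971250460939913→2406046038644556, (24,16):3256091103430·23+62382416421941→137272511800831
@25  (25,13):413356714301314056·24+4070384057007569521→13990945200239106865, (25,14):34701806448704206·24+413356714301314056→1246200069070215000, (25,15):2406046038644556·24+34701806448704206→92446911376173550, (25,16):137272511800831·24+2406046038644556→5700586321864500
Read c(25,13) = 13990945200239106865, c(25,14) = 1246200069070215000, c(25,15) = 92446911376173550, c(25,16) = 5700586321864500.

13990945200239106865, 1246200069070215000, 92446911376173550, 5700586321864500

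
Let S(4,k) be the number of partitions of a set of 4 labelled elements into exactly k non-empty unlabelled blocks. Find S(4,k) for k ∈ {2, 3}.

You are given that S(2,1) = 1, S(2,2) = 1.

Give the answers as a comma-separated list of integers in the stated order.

@3  (3,1):1·1+0→1, (3,2):1·2+1→3, (3,3):0·3+1→1
@4  (4,2):3·2+1→7, (4,3):1·3+3→6
Read S(4,2) = 7, S(4,3) = 6.

7, 6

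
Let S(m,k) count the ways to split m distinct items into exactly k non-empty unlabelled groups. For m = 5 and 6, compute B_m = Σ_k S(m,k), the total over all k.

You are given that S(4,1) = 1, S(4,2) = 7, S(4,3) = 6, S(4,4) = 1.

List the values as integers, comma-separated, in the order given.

52, 203

r5: T_5,1=1×1+0=1; T_5,2=2×7+1=15; T_5,3=3×6+7=25; T_5,4=4×1+6=10; T_5,5=5×0+1=1
r6: T_6,1=1×1+0=1; T_6,2=2×15+1=31; T_6,3=3×25+15=90; T_6,4=4×10+25=65; T_6,5=5×1+10=15; T_6,6=6×0+1=1
B_5 = ΣS(5,k) = 1+15+25+10+1 = 52
B_6 = ΣS(6,k) = 1+31+90+65+15+1 = 203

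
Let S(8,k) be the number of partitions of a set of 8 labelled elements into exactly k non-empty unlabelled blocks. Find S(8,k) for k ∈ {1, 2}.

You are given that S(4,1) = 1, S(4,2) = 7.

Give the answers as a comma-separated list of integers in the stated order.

i=5: T(5,1)=0+1·1=1 | T(5,2)=1+2·7=15
i=6: T(6,1)=0+1·1=1 | T(6,2)=1+2·15=31
i=7: T(7,1)=0+1·1=1 | T(7,2)=1+2·31=63
i=8: T(8,1)=0+1·1=1 | T(8,2)=1+2·63=127
Read S(8,1) = 1, S(8,2) = 127.

1, 127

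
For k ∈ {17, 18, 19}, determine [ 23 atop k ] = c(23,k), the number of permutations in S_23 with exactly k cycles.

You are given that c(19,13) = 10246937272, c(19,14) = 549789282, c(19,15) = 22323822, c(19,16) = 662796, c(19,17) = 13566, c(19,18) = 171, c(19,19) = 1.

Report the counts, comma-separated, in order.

136717357942, 4546047198, 116896626

@20  (20,14):549789282·19+10246937272→20692933630, (20,15):22323822·19+549789282→973941900, (20,16):662796·19+22323822→34916946, (20,17):13566·19+662796→920550, (20,18):171·19+13566→16815, (20,19):1·19+171→190
@21  (21,15):973941900·20+20692933630→40171771630, (21,16):34916946·20+973941900→1672280820, (21,17):920550·20+34916946→53327946, (21,18):16815·20+920550→1256850, (21,19):190·20+16815→20615
@22  (22,16):1672280820·21+40171771630→75289668850, (22,17):53327946·21+1672280820→2792167686, (22,18):1256850·21+53327946→79721796, (22,19):20615·21+1256850→1689765
@23  (23,17):2792167686·22+75289668850→136717357942, (23,18):79721796·22+2792167686→4546047198, (23,19):1689765·22+79721796→116896626
Read c(23,17) = 136717357942, c(23,18) = 4546047198, c(23,19) = 116896626.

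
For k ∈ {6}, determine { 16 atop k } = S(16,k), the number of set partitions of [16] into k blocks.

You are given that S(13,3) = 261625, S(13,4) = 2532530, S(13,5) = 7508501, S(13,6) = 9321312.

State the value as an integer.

i=14: T(14,4)=261625+4·2532530=10391745 | T(14,5)=2532530+5·7508501=40075035 | T(14,6)=7508501+6·9321312=63436373
i=15: T(15,5)=10391745+5·40075035=210766920 | T(15,6)=40075035+6·63436373=420693273
i=16: T(16,6)=210766920+6·420693273=2734926558
Read S(16,6) = 2734926558.

2734926558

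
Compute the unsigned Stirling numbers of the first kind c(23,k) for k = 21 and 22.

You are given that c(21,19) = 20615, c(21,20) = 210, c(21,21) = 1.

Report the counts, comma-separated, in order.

[22] T[22,20]:21*210+20615=25025 · T[22,21]:21*1+210=231 · T[22,22]:21*0+1=1
[23] T[23,21]:22*231+25025=30107 · T[23,22]:22*1+231=253
Read c(23,21) = 30107, c(23,22) = 253.

30107, 253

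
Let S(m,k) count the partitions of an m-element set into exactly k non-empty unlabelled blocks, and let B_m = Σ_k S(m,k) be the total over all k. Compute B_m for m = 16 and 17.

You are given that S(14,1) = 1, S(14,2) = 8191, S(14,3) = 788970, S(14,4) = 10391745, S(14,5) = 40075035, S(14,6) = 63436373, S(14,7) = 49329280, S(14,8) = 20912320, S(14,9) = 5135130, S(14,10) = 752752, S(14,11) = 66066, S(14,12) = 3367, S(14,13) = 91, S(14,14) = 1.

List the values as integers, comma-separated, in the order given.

10480142147, 82864869804

row 15: T[15][1]=1·1+0=1  T[15][2]=2·8191+1=16383  T[15][3]=3·788970+8191=2375101  T[15][4]=4·10391745+788970=42355950  T[15][5]=5·40075035+10391745=210766920  T[15][6]=6·63436373+40075035=420693273  T[15][7]=7·49329280+63436373=408741333  T[15][8]=8·20912320+49329280=216627840  T[15][9]=9·5135130+20912320=67128490  T[15][10]=10·752752+5135130=12662650  T[15][11]=11·66066+752752=1479478  T[15][12]=12·3367+66066=106470  T[15][13]=13·91+3367=4550  T[15][14]=14·1+91=105  T[15][15]=15·0+1=1
row 16: T[16][1]=1·1+0=1  T[16][2]=2·16383+1=32767  T[16][3]=3·2375101+16383=7141686  T[16][4]=4·42355950+2375101=171798901  T[16][5]=5·210766920+42355950=1096190550  T[16][6]=6·420693273+210766920=2734926558  T[16][7]=7·408741333+420693273=3281882604  T[16][8]=8·216627840+408741333=2141764053  T[16][9]=9·67128490+216627840=820784250  T[16][10]=10·12662650+67128490=193754990  T[16][11]=11·1479478+12662650=28936908  T[16][12]=12·106470+1479478=2757118  T[16][13]=13·4550+106470=165620  T[16][14]=14·105+4550=6020  T[16][15]=15·1+105=120  T[16][16]=16·0+1=1
row 17: T[17][1]=1·1+0=1  T[17][2]=2·32767+1=65535  T[17][3]=3·7141686+32767=21457825  T[17][4]=4·171798901+7141686=694337290  T[17][5]=5·1096190550+171798901=5652751651  T[17][6]=6·2734926558+1096190550=17505749898  T[17][7]=7·3281882604+2734926558=25708104786  T[17][8]=8·2141764053+3281882604=20415995028  T[17][9]=9·820784250+2141764053=9528822303  T[17][10]=10·193754990+820784250=2758334150  T[17][11]=11·28936908+193754990=512060978  T[17][12]=12·2757118+28936908=62022324  T[17][13]=13·165620+2757118=4910178  T[17][14]=14·6020+165620=249900  T[17][15]=15·120+6020=7820  T[17][16]=16·1+120=136  T[17][17]=17·0+1=1
B_16 = ΣS(16,k) = 1+32767+7141686+171798901+1096190550+2734926558+3281882604+2141764053+820784250+193754990+28936908+2757118+165620+6020+120+1 = 10480142147
B_17 = ΣS(17,k) = 1+65535+21457825+694337290+5652751651+17505749898+25708104786+20415995028+9528822303+2758334150+512060978+62022324+4910178+249900+7820+136+1 = 82864869804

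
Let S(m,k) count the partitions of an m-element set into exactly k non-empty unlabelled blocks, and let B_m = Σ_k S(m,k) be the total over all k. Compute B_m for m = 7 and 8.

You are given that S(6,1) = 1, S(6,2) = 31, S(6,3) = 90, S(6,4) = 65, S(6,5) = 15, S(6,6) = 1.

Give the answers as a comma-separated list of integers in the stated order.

@7  (7,1):1·1+0→1, (7,2):31·2+1→63, (7,3):90·3+31→301, (7,4):65·4+90→350, (7,5):15·5+65→140, (7,6):1·6+15→21, (7,7):0·7+1→1
@8  (8,1):1·1+0→1, (8,2):63·2+1→127, (8,3):301·3+63→966, (8,4):350·4+301→1701, (8,5):140·5+350→1050, (8,6):21·6+140→266, (8,7):1·7+21→28, (8,8):0·8+1→1
B_7 = ΣS(7,k) = 1+63+301+350+140+21+1 = 877
B_8 = ΣS(8,k) = 1+127+966+1701+1050+266+28+1 = 4140

877, 4140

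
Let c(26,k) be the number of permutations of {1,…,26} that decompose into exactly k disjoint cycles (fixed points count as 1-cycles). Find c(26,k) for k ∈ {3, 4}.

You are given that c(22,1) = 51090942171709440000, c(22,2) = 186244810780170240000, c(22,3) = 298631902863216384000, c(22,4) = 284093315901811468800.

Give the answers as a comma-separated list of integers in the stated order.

r23: T_23,1=22×51090942171709440000+0=1124000727777607680000; T_23,2=22×186244810780170240000+51090942171709440000=4148476779335454720000; T_23,3=22×298631902863216384000+186244810780170240000=6756146673770930688000; T_23,4=22×284093315901811468800+298631902863216384000=6548684852703068697600
r24: T_24,1=23×1124000727777607680000+0=25852016738884976640000; T_24,2=23×4148476779335454720000+1124000727777607680000=96538966652493066240000; T_24,3=23×6756146673770930688000+4148476779335454720000=159539850276066860544000; T_24,4=23×6548684852703068697600+6756146673770930688000=157375898285941510732800
r25: T_25,2=24×96538966652493066240000+25852016738884976640000=2342787216398718566400000; T_25,3=24×159539850276066860544000+96538966652493066240000=3925495373278097719296000; T_25,4=24×157375898285941510732800+159539850276066860544000=3936561409138663118131200
r26: T_26,3=25×3925495373278097719296000+2342787216398718566400000=100480171548351161548800000; T_26,4=25×3936561409138663118131200+3925495373278097719296000=102339530601744675672576000
Read c(26,3) = 100480171548351161548800000, c(26,4) = 102339530601744675672576000.

100480171548351161548800000, 102339530601744675672576000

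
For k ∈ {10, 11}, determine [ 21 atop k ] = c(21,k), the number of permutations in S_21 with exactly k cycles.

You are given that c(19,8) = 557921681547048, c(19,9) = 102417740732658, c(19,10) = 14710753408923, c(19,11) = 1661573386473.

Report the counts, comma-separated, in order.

r20: T_20,9=19×102417740732658+557921681547048=2503858755467550; T_20,10=19×14710753408923+102417740732658=381922055502195; T_20,11=19×1661573386473+14710753408923=46280647751910
r21: T_21,10=20×381922055502195+2503858755467550=10142299865511450; T_21,11=20×46280647751910+381922055502195=1307535010540395
Read c(21,10) = 10142299865511450, c(21,11) = 1307535010540395.

10142299865511450, 1307535010540395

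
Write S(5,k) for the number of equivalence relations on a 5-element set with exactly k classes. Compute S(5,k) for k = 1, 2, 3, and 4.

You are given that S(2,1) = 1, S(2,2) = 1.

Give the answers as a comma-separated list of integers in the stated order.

1, 15, 25, 10

i=3: T(3,1)=0+1·1=1 | T(3,2)=1+2·1=3 | T(3,3)=1+3·0=1
i=4: T(4,1)=0+1·1=1 | T(4,2)=1+2·3=7 | T(4,3)=3+3·1=6 | T(4,4)=1+4·0=1
i=5: T(5,1)=0+1·1=1 | T(5,2)=1+2·7=15 | T(5,3)=7+3·6=25 | T(5,4)=6+4·1=10
Read S(5,1) = 1, S(5,2) = 15, S(5,3) = 25, S(5,4) = 10.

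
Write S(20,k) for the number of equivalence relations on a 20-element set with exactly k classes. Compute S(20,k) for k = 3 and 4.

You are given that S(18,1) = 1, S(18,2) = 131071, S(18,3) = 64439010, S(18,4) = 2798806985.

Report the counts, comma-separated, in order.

580606446, 45232115901

@19  (19,2):131071·2+1→262143, (19,3):64439010·3+131071→193448101, (19,4):2798806985·4+64439010→11259666950
@20  (20,3):193448101·3+262143→580606446, (20,4):11259666950·4+193448101→45232115901
Read S(20,3) = 580606446, S(20,4) = 45232115901.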